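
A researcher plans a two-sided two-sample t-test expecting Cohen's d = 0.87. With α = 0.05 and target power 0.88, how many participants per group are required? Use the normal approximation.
n = 26 per group

Sample size formula (two-sample t-test, normal approximation):
n = 2 · ((z_{α/2} + z_β) / d)²

z_{α/2} = 1.960 (for α = 0.05, two-sided)
z_β = 1.175 (for power = 0.88)
d = 0.87

n = 2 · ((1.960 + 1.175) / 0.87)²
n = 2 · (3.603)²
n ≈ 25.96
Round up to the next whole number: n = 26 per group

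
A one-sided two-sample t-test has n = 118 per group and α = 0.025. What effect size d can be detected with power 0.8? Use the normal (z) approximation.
d ≈ 0.36

Minimum detectable effect (two-sample t-test, normal approximation):
d = (z_α + z_β) / √(n/2)
d = (1.960 + 0.842) / √(118/2)
d = 2.802 / 7.681
d ≈ 0.36

By Cohen's convention (0.2 small / 0.5 medium / 0.8 large): small effect.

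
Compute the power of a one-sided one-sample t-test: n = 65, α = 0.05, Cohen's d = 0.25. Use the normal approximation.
Power ≈ 0.64

Power calculation (one-sample t-test, normal approximation):
z_β = d · √n - z_α
z_β = 0.25 · √65 - 1.645
z_β = 0.25 · 8.062 - 1.645
z_β = 0.371

Power = Φ(z_β) = Φ(0.371) ≈ 0.645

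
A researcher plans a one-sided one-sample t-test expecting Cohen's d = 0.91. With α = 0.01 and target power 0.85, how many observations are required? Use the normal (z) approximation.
n = 14

Sample size formula (one-sample t-test, normal approximation):
n = ((z_α + z_β) / d)²

z_α = 2.326 (for α = 0.01, one-sided)
z_β = 1.036 (for power = 0.85)
d = 0.91

n = ((2.326 + 1.036) / 0.91)²
n = (3.695)²
n ≈ 13.65
Round up to the next whole number: n = 14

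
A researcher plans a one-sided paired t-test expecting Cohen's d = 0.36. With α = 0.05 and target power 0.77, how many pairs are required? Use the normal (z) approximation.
n = 44 pairs

Sample size formula (paired t-test, normal approximation):
n = ((z_α + z_β) / d)²

z_α = 1.645 (for α = 0.05, one-sided)
z_β = 0.739 (for power = 0.77)
d = 0.36

n = ((1.645 + 0.739) / 0.36)²
n = (6.622)²
n ≈ 43.85
Round up to the next whole number: n = 44 pairs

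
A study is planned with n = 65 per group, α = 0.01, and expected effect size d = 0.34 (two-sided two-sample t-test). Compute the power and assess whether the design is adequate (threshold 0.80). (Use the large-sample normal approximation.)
Power ≈ 0.26; the study is underpowered (power < 0.80)

Power calculation (two-sample t-test, normal approximation):
z_β = d · √(n/2) - z_{α/2}
z_β = 0.34 · √(65/2) - 2.576
z_β = 0.34 · 5.701 - 2.576
z_β = -0.638

Power = Φ(z_β) = Φ(-0.638) ≈ 0.262

Effect size d = 0.34 is small by Cohen's convention (0.2/0.5/0.8).

Threshold: power ≥ 0.80 is conventionally adequate.
Power ≈ 0.26 → the study is underpowered (power < 0.80).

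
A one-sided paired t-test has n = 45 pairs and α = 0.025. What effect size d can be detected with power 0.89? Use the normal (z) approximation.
d ≈ 0.48

Minimum detectable effect (paired t-test, normal approximation):
d = (z_α + z_β) / √n
d = (1.960 + 1.227) / √45
d = 3.186 / 6.708
d ≈ 0.48

By Cohen's convention (0.2 small / 0.5 medium / 0.8 large): small effect.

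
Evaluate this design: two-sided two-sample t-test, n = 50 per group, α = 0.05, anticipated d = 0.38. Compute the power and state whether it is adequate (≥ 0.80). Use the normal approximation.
Power ≈ 0.48; the study is underpowered (power < 0.80)

Power calculation (two-sample t-test, normal approximation):
z_β = d · √(n/2) - z_{α/2}
z_β = 0.38 · √(50/2) - 1.960
z_β = 0.38 · 5.000 - 1.960
z_β = -0.060

Power = Φ(z_β) = Φ(-0.060) ≈ 0.476

Effect size d = 0.38 is small by Cohen's convention (0.2/0.5/0.8).

Threshold: power ≥ 0.80 is conventionally adequate.
Power ≈ 0.48 → the study is underpowered (power < 0.80).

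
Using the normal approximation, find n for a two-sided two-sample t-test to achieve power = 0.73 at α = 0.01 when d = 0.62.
n = 53 per group

Sample size formula (two-sample t-test, normal approximation):
n = 2 · ((z_{α/2} + z_β) / d)²

z_{α/2} = 2.576 (for α = 0.01, two-sided)
z_β = 0.613 (for power = 0.73)
d = 0.62

n = 2 · ((2.576 + 0.613) / 0.62)²
n = 2 · (5.144)²
n ≈ 52.92
Round up to the next whole number: n = 53 per group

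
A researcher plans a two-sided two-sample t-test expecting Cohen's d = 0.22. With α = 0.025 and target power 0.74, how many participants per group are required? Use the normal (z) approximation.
n = 344 per group

Sample size formula (two-sample t-test, normal approximation):
n = 2 · ((z_{α/2} + z_β) / d)²

z_{α/2} = 2.241 (for α = 0.025, two-sided)
z_β = 0.643 (for power = 0.74)
d = 0.22

n = 2 · ((2.241 + 0.643) / 0.22)²
n = 2 · (13.109)²
n ≈ 343.69
Round up to the next whole number: n = 344 per group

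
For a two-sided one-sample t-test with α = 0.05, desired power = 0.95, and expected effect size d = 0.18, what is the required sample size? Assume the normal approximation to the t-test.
n = 402

Sample size formula (one-sample t-test, normal approximation):
n = ((z_{α/2} + z_β) / d)²

z_{α/2} = 1.960 (for α = 0.05, two-sided)
z_β = 1.645 (for power = 0.95)
d = 0.18

n = ((1.960 + 1.645) / 0.18)²
n = (20.028)²
n ≈ 401.12
Round up to the next whole number: n = 402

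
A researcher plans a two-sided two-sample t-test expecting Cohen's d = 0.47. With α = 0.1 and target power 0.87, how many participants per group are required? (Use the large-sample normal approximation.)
n = 70 per group

Sample size formula (two-sample t-test, normal approximation):
n = 2 · ((z_{α/2} + z_β) / d)²

z_{α/2} = 1.645 (for α = 0.1, two-sided)
z_β = 1.126 (for power = 0.87)
d = 0.47

n = 2 · ((1.645 + 1.126) / 0.47)²
n = 2 · (5.896)²
n ≈ 69.53
Round up to the next whole number: n = 70 per group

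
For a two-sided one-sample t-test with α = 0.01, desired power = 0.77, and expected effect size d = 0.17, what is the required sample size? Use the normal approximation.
n = 381

Sample size formula (one-sample t-test, normal approximation):
n = ((z_{α/2} + z_β) / d)²

z_{α/2} = 2.576 (for α = 0.01, two-sided)
z_β = 0.739 (for power = 0.77)
d = 0.17

n = ((2.576 + 0.739) / 0.17)²
n = (19.500)²
n ≈ 380.25
Round up to the next whole number: n = 381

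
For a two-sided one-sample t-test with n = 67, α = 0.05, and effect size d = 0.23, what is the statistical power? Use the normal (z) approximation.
Power ≈ 0.47

Power calculation (one-sample t-test, normal approximation):
z_β = d · √n - z_{α/2}
z_β = 0.23 · √67 - 1.960
z_β = 0.23 · 8.185 - 1.960
z_β = -0.077

Power = Φ(z_β) = Φ(-0.077) ≈ 0.469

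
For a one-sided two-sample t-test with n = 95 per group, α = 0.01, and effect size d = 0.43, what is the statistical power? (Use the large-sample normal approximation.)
Power ≈ 0.74

Power calculation (two-sample t-test, normal approximation):
z_β = d · √(n/2) - z_α
z_β = 0.43 · √(95/2) - 2.326
z_β = 0.43 · 6.892 - 2.326
z_β = 0.637

Power = Φ(z_β) = Φ(0.637) ≈ 0.738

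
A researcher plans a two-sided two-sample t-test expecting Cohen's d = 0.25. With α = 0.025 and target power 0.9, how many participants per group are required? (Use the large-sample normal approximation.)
n = 398 per group

Sample size formula (two-sample t-test, normal approximation):
n = 2 · ((z_{α/2} + z_β) / d)²

z_{α/2} = 2.241 (for α = 0.025, two-sided)
z_β = 1.282 (for power = 0.9)
d = 0.25

n = 2 · ((2.241 + 1.282) / 0.25)²
n = 2 · (14.092)²
n ≈ 397.17
Round up to the next whole number: n = 398 per group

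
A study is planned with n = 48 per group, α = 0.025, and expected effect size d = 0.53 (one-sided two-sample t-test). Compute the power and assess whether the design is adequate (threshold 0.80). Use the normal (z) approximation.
Power ≈ 0.74; the study is underpowered (power < 0.80)

Power calculation (two-sample t-test, normal approximation):
z_β = d · √(n/2) - z_α
z_β = 0.53 · √(48/2) - 1.960
z_β = 0.53 · 4.899 - 1.960
z_β = 0.636

Power = Φ(z_β) = Φ(0.636) ≈ 0.738

Effect size d = 0.53 is medium by Cohen's convention (0.2/0.5/0.8).

Threshold: power ≥ 0.80 is conventionally adequate.
Power ≈ 0.74 → the study is underpowered (power < 0.80).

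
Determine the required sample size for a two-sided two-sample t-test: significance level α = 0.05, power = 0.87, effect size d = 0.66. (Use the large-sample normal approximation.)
n = 44 per group

Sample size formula (two-sample t-test, normal approximation):
n = 2 · ((z_{α/2} + z_β) / d)²

z_{α/2} = 1.960 (for α = 0.05, two-sided)
z_β = 1.126 (for power = 0.87)
d = 0.66

n = 2 · ((1.960 + 1.126) / 0.66)²
n = 2 · (4.676)²
n ≈ 43.73
Round up to the next whole number: n = 44 per group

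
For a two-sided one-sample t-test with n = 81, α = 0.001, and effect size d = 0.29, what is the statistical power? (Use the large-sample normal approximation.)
Power ≈ 0.25

Power calculation (one-sample t-test, normal approximation):
z_β = d · √n - z_{α/2}
z_β = 0.29 · √81 - 3.291
z_β = 0.29 · 9.000 - 3.291
z_β = -0.681

Power = Φ(z_β) = Φ(-0.681) ≈ 0.248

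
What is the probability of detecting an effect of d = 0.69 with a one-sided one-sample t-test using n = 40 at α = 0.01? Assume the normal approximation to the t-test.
Power ≈ 0.98

Power calculation (one-sample t-test, normal approximation):
z_β = d · √n - z_α
z_β = 0.69 · √40 - 2.326
z_β = 0.69 · 6.325 - 2.326
z_β = 2.038

Power = Φ(z_β) = Φ(2.038) ≈ 0.979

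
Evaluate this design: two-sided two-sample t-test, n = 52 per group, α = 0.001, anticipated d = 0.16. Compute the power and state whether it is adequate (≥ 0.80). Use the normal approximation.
Power ≈ 0.01; the study is underpowered (power < 0.80)

Power calculation (two-sample t-test, normal approximation):
z_β = d · √(n/2) - z_{α/2}
z_β = 0.16 · √(52/2) - 3.291
z_β = 0.16 · 5.099 - 3.291
z_β = -2.475

Power = Φ(z_β) = Φ(-2.475) ≈ 0.007

Effect size d = 0.16 is very small by Cohen's convention (0.2/0.5/0.8).

Threshold: power ≥ 0.80 is conventionally adequate.
Power ≈ 0.01 → the study is underpowered (power < 0.80).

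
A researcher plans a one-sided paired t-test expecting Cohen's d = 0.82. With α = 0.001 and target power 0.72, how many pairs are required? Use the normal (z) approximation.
n = 21 pairs

Sample size formula (paired t-test, normal approximation):
n = ((z_α + z_β) / d)²

z_α = 3.090 (for α = 0.001, one-sided)
z_β = 0.583 (for power = 0.72)
d = 0.82

n = ((3.090 + 0.583) / 0.82)²
n = (4.479)²
n ≈ 20.06
Round up to the next whole number: n = 21 pairs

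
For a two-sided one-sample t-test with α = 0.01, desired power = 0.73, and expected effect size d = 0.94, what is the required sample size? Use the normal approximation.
n = 12

Sample size formula (one-sample t-test, normal approximation):
n = ((z_{α/2} + z_β) / d)²

z_{α/2} = 2.576 (for α = 0.01, two-sided)
z_β = 0.613 (for power = 0.73)
d = 0.94

n = ((2.576 + 0.613) / 0.94)²
n = (3.393)²
n ≈ 11.51
Round up to the next whole number: n = 12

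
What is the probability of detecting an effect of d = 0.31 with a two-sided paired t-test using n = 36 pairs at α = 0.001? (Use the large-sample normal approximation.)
Power ≈ 0.08

Power calculation (paired t-test, normal approximation):
z_β = d · √n - z_{α/2}
z_β = 0.31 · √36 - 3.291
z_β = 0.31 · 6.000 - 3.291
z_β = -1.431

Power = Φ(z_β) = Φ(-1.431) ≈ 0.076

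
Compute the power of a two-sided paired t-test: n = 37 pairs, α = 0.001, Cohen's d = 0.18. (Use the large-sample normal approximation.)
Power ≈ 0.01

Power calculation (paired t-test, normal approximation):
z_β = d · √n - z_{α/2}
z_β = 0.18 · √37 - 3.291
z_β = 0.18 · 6.083 - 3.291
z_β = -2.196

Power = Φ(z_β) = Φ(-2.196) ≈ 0.014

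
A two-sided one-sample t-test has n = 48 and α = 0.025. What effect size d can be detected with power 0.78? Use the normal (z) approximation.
d ≈ 0.43

Minimum detectable effect (one-sample t-test, normal approximation):
d = (z_{α/2} + z_β) / √n
d = (2.241 + 0.772) / √48
d = 3.014 / 6.928
d ≈ 0.43

By Cohen's convention (0.2 small / 0.5 medium / 0.8 large): small effect.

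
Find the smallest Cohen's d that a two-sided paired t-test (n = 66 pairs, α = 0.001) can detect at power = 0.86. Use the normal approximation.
d ≈ 0.54

Minimum detectable effect (paired t-test, normal approximation):
d = (z_{α/2} + z_β) / √n
d = (3.291 + 1.080) / √66
d = 4.371 / 8.124
d ≈ 0.54

By Cohen's convention (0.2 small / 0.5 medium / 0.8 large): medium effect.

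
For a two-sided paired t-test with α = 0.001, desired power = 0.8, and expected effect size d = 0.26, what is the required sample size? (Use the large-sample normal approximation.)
n = 253 pairs

Sample size formula (paired t-test, normal approximation):
n = ((z_{α/2} + z_β) / d)²

z_{α/2} = 3.291 (for α = 0.001, two-sided)
z_β = 0.842 (for power = 0.8)
d = 0.26

n = ((3.291 + 0.842) / 0.26)²
n = (15.896)²
n ≈ 252.68
Round up to the next whole number: n = 253 pairs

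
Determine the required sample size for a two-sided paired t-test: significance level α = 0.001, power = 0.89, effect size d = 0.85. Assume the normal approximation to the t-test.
n = 29 pairs

Sample size formula (paired t-test, normal approximation):
n = ((z_{α/2} + z_β) / d)²

z_{α/2} = 3.291 (for α = 0.001, two-sided)
z_β = 1.227 (for power = 0.89)
d = 0.85

n = ((3.291 + 1.227) / 0.85)²
n = (5.315)²
n ≈ 28.25
Round up to the next whole number: n = 29 pairs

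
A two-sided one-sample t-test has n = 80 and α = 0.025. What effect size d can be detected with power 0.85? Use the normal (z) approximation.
d ≈ 0.37

Minimum detectable effect (one-sample t-test, normal approximation):
d = (z_{α/2} + z_β) / √n
d = (2.241 + 1.036) / √80
d = 3.278 / 8.944
d ≈ 0.37

By Cohen's convention (0.2 small / 0.5 medium / 0.8 large): small effect.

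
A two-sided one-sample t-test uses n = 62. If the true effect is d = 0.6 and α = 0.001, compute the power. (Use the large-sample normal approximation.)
Power ≈ 0.92

Power calculation (one-sample t-test, normal approximation):
z_β = d · √n - z_{α/2}
z_β = 0.6 · √62 - 3.291
z_β = 0.6 · 7.874 - 3.291
z_β = 1.434

Power = Φ(z_β) = Φ(1.434) ≈ 0.924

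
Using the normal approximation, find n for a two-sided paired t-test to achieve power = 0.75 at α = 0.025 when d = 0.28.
n = 109 pairs

Sample size formula (paired t-test, normal approximation):
n = ((z_{α/2} + z_β) / d)²

z_{α/2} = 2.241 (for α = 0.025, two-sided)
z_β = 0.674 (for power = 0.75)
d = 0.28

n = ((2.241 + 0.674) / 0.28)²
n = (10.411)²
n ≈ 108.39
Round up to the next whole number: n = 109 pairs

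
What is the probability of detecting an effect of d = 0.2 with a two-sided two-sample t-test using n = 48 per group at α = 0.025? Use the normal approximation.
Power ≈ 0.10

Power calculation (two-sample t-test, normal approximation):
z_β = d · √(n/2) - z_{α/2}
z_β = 0.2 · √(48/2) - 2.241
z_β = 0.2 · 4.899 - 2.241
z_β = -1.262

Power = Φ(z_β) = Φ(-1.262) ≈ 0.104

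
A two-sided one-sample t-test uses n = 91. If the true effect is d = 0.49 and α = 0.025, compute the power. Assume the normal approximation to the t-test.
Power ≈ 0.99

Power calculation (one-sample t-test, normal approximation):
z_β = d · √n - z_{α/2}
z_β = 0.49 · √91 - 2.241
z_β = 0.49 · 9.539 - 2.241
z_β = 2.433

Power = Φ(z_β) = Φ(2.433) ≈ 0.993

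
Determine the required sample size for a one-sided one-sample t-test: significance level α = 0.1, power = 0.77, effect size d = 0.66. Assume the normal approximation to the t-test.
n = 10

Sample size formula (one-sample t-test, normal approximation):
n = ((z_α + z_β) / d)²

z_α = 1.282 (for α = 0.1, one-sided)
z_β = 0.739 (for power = 0.77)
d = 0.66

n = ((1.282 + 0.739) / 0.66)²
n = (3.062)²
n ≈ 9.38
Round up to the next whole number: n = 10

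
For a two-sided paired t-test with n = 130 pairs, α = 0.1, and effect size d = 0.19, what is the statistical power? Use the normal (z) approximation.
Power ≈ 0.70

Power calculation (paired t-test, normal approximation):
z_β = d · √n - z_{α/2}
z_β = 0.19 · √130 - 1.645
z_β = 0.19 · 11.402 - 1.645
z_β = 0.521

Power = Φ(z_β) = Φ(0.521) ≈ 0.699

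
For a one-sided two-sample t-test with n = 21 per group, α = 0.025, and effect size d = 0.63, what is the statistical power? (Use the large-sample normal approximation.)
Power ≈ 0.53

Power calculation (two-sample t-test, normal approximation):
z_β = d · √(n/2) - z_α
z_β = 0.63 · √(21/2) - 1.960
z_β = 0.63 · 3.240 - 1.960
z_β = 0.081

Power = Φ(z_β) = Φ(0.081) ≈ 0.532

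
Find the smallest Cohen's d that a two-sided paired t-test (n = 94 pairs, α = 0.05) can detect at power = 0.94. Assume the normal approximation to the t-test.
d ≈ 0.36

Minimum detectable effect (paired t-test, normal approximation):
d = (z_{α/2} + z_β) / √n
d = (1.960 + 1.555) / √94
d = 3.515 / 9.695
d ≈ 0.36

By Cohen's convention (0.2 small / 0.5 medium / 0.8 large): small effect.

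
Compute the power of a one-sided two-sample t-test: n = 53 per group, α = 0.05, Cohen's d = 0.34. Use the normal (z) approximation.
Power ≈ 0.54

Power calculation (two-sample t-test, normal approximation):
z_β = d · √(n/2) - z_α
z_β = 0.34 · √(53/2) - 1.645
z_β = 0.34 · 5.148 - 1.645
z_β = 0.105

Power = Φ(z_β) = Φ(0.105) ≈ 0.542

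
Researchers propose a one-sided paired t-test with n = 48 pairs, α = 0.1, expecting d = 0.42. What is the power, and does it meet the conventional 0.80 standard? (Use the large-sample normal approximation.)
Power ≈ 0.95; the study is adequately powered (power ≥ 0.80)

Power calculation (paired t-test, normal approximation):
z_β = d · √n - z_α
z_β = 0.42 · √48 - 1.282
z_β = 0.42 · 6.928 - 1.282
z_β = 1.628

Power = Φ(z_β) = Φ(1.628) ≈ 0.948

Effect size d = 0.42 is small by Cohen's convention (0.2/0.5/0.8).

Threshold: power ≥ 0.80 is conventionally adequate.
Power ≈ 0.95 → the study is adequately powered (power ≥ 0.80).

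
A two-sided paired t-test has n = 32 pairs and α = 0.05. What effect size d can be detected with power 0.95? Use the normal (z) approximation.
d ≈ 0.64

Minimum detectable effect (paired t-test, normal approximation):
d = (z_{α/2} + z_β) / √n
d = (1.960 + 1.645) / √32
d = 3.605 / 5.657
d ≈ 0.64

By Cohen's convention (0.2 small / 0.5 medium / 0.8 large): medium effect.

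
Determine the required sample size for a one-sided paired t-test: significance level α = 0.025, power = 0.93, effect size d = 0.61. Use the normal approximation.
n = 32 pairs

Sample size formula (paired t-test, normal approximation):
n = ((z_α + z_β) / d)²

z_α = 1.960 (for α = 0.025, one-sided)
z_β = 1.476 (for power = 0.93)
d = 0.61

n = ((1.960 + 1.476) / 0.61)²
n = (5.633)²
n ≈ 31.73
Round up to the next whole number: n = 32 pairs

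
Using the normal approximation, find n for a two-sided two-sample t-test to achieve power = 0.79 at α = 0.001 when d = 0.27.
n = 461 per group

Sample size formula (two-sample t-test, normal approximation):
n = 2 · ((z_{α/2} + z_β) / d)²

z_{α/2} = 3.291 (for α = 0.001, two-sided)
z_β = 0.806 (for power = 0.79)
d = 0.27

n = 2 · ((3.291 + 0.806) / 0.27)²
n = 2 · (15.174)²
n ≈ 460.50
Round up to the next whole number: n = 461 per group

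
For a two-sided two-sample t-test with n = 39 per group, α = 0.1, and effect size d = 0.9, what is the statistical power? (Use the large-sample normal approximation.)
Power ≈ 0.99

Power calculation (two-sample t-test, normal approximation):
z_β = d · √(n/2) - z_{α/2}
z_β = 0.9 · √(39/2) - 1.645
z_β = 0.9 · 4.416 - 1.645
z_β = 2.329

Power = Φ(z_β) = Φ(2.329) ≈ 0.990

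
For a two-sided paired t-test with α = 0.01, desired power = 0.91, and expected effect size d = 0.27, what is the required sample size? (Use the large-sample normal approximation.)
n = 211 pairs

Sample size formula (paired t-test, normal approximation):
n = ((z_{α/2} + z_β) / d)²

z_{α/2} = 2.576 (for α = 0.01, two-sided)
z_β = 1.341 (for power = 0.91)
d = 0.27

n = ((2.576 + 1.341) / 0.27)²
n = (14.507)²
n ≈ 210.45
Round up to the next whole number: n = 211 pairs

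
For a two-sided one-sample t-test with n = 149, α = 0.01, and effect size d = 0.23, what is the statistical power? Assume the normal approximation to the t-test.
Power ≈ 0.59

Power calculation (one-sample t-test, normal approximation):
z_β = d · √n - z_{α/2}
z_β = 0.23 · √149 - 2.576
z_β = 0.23 · 12.207 - 2.576
z_β = 0.232

Power = Φ(z_β) = Φ(0.232) ≈ 0.592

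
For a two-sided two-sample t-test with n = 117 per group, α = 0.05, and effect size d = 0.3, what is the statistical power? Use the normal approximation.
Power ≈ 0.63

Power calculation (two-sample t-test, normal approximation):
z_β = d · √(n/2) - z_{α/2}
z_β = 0.3 · √(117/2) - 1.960
z_β = 0.3 · 7.649 - 1.960
z_β = 0.335

Power = Φ(z_β) = Φ(0.335) ≈ 0.631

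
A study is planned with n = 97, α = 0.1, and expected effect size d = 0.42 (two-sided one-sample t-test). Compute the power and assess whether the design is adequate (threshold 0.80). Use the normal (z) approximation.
Power ≈ 0.99; the study is adequately powered (power ≥ 0.80)

Power calculation (one-sample t-test, normal approximation):
z_β = d · √n - z_{α/2}
z_β = 0.42 · √97 - 1.645
z_β = 0.42 · 9.849 - 1.645
z_β = 2.492

Power = Φ(z_β) = Φ(2.492) ≈ 0.994

Effect size d = 0.42 is small by Cohen's convention (0.2/0.5/0.8).

Threshold: power ≥ 0.80 is conventionally adequate.
Power ≈ 0.99 → the study is adequately powered (power ≥ 0.80).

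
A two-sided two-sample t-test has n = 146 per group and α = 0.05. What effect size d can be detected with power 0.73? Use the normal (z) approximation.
d ≈ 0.30

Minimum detectable effect (two-sample t-test, normal approximation):
d = (z_{α/2} + z_β) / √(n/2)
d = (1.960 + 0.613) / √(146/2)
d = 2.573 / 8.544
d ≈ 0.30

By Cohen's convention (0.2 small / 0.5 medium / 0.8 large): small effect.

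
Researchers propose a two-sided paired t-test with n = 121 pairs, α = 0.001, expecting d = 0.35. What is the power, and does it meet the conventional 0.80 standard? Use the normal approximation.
Power ≈ 0.71; the study is underpowered (power < 0.80)

Power calculation (paired t-test, normal approximation):
z_β = d · √n - z_{α/2}
z_β = 0.35 · √121 - 3.291
z_β = 0.35 · 11.000 - 3.291
z_β = 0.559

Power = Φ(z_β) = Φ(0.559) ≈ 0.712

Effect size d = 0.35 is small by Cohen's convention (0.2/0.5/0.8).

Threshold: power ≥ 0.80 is conventionally adequate.
Power ≈ 0.71 → the study is underpowered (power < 0.80).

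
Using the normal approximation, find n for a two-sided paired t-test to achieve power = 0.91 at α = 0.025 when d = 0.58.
n = 39 pairs

Sample size formula (paired t-test, normal approximation):
n = ((z_{α/2} + z_β) / d)²

z_{α/2} = 2.241 (for α = 0.025, two-sided)
z_β = 1.341 (for power = 0.91)
d = 0.58

n = ((2.241 + 1.341) / 0.58)²
n = (6.176)²
n ≈ 38.14
Round up to the next whole number: n = 39 pairs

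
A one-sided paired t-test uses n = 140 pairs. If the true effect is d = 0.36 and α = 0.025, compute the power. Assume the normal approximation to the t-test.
Power ≈ 0.99

Power calculation (paired t-test, normal approximation):
z_β = d · √n - z_α
z_β = 0.36 · √140 - 1.960
z_β = 0.36 · 11.832 - 1.960
z_β = 2.300

Power = Φ(z_β) = Φ(2.300) ≈ 0.989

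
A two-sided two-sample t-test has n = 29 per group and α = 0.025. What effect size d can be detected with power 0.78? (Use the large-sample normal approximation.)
d ≈ 0.79

Minimum detectable effect (two-sample t-test, normal approximation):
d = (z_{α/2} + z_β) / √(n/2)
d = (2.241 + 0.772) / √(29/2)
d = 3.014 / 3.808
d ≈ 0.79

By Cohen's convention (0.2 small / 0.5 medium / 0.8 large): medium effect.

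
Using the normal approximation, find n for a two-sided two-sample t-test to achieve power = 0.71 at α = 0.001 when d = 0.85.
n = 41 per group

Sample size formula (two-sample t-test, normal approximation):
n = 2 · ((z_{α/2} + z_β) / d)²

z_{α/2} = 3.291 (for α = 0.001, two-sided)
z_β = 0.553 (for power = 0.71)
d = 0.85

n = 2 · ((3.291 + 0.553) / 0.85)²
n = 2 · (4.522)²
n ≈ 40.90
Round up to the next whole number: n = 41 per group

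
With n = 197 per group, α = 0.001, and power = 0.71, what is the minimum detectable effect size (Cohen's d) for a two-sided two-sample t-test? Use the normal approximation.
d ≈ 0.39

Minimum detectable effect (two-sample t-test, normal approximation):
d = (z_{α/2} + z_β) / √(n/2)
d = (3.291 + 0.553) / √(197/2)
d = 3.844 / 9.925
d ≈ 0.39

By Cohen's convention (0.2 small / 0.5 medium / 0.8 large): small effect.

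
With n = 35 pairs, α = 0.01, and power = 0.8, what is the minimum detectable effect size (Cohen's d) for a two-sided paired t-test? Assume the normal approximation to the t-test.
d ≈ 0.58

Minimum detectable effect (paired t-test, normal approximation):
d = (z_{α/2} + z_β) / √n
d = (2.576 + 0.842) / √35
d = 3.417 / 5.916
d ≈ 0.58

By Cohen's convention (0.2 small / 0.5 medium / 0.8 large): medium effect.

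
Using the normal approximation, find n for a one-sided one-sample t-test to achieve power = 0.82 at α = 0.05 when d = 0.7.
n = 14

Sample size formula (one-sample t-test, normal approximation):
n = ((z_α + z_β) / d)²

z_α = 1.645 (for α = 0.05, one-sided)
z_β = 0.915 (for power = 0.82)
d = 0.7

n = ((1.645 + 0.915) / 0.7)²
n = (3.657)²
n ≈ 13.37
Round up to the next whole number: n = 14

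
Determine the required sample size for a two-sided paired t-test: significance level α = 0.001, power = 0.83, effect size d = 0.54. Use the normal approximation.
n = 62 pairs

Sample size formula (paired t-test, normal approximation):
n = ((z_{α/2} + z_β) / d)²

z_{α/2} = 3.291 (for α = 0.001, two-sided)
z_β = 0.954 (for power = 0.83)
d = 0.54

n = ((3.291 + 0.954) / 0.54)²
n = (7.861)²
n ≈ 61.80
Round up to the next whole number: n = 62 pairs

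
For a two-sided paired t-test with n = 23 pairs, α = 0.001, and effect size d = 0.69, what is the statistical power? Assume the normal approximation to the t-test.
Power ≈ 0.51

Power calculation (paired t-test, normal approximation):
z_β = d · √n - z_{α/2}
z_β = 0.69 · √23 - 3.291
z_β = 0.69 · 4.796 - 3.291
z_β = 0.019

Power = Φ(z_β) = Φ(0.019) ≈ 0.507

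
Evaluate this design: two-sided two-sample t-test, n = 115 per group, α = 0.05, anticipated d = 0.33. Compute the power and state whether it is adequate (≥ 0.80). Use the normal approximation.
Power ≈ 0.71; the study is underpowered (power < 0.80)

Power calculation (two-sample t-test, normal approximation):
z_β = d · √(n/2) - z_{α/2}
z_β = 0.33 · √(115/2) - 1.960
z_β = 0.33 · 7.583 - 1.960
z_β = 0.542

Power = Φ(z_β) = Φ(0.542) ≈ 0.706

Effect size d = 0.33 is small by Cohen's convention (0.2/0.5/0.8).

Threshold: power ≥ 0.80 is conventionally adequate.
Power ≈ 0.71 → the study is underpowered (power < 0.80).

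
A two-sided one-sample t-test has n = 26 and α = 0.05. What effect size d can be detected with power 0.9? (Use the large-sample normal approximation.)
d ≈ 0.64

Minimum detectable effect (one-sample t-test, normal approximation):
d = (z_{α/2} + z_β) / √n
d = (1.960 + 1.282) / √26
d = 3.242 / 5.099
d ≈ 0.64

By Cohen's convention (0.2 small / 0.5 medium / 0.8 large): medium effect.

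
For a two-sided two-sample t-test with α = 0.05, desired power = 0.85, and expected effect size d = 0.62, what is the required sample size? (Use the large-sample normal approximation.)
n = 47 per group

Sample size formula (two-sample t-test, normal approximation):
n = 2 · ((z_{α/2} + z_β) / d)²

z_{α/2} = 1.960 (for α = 0.05, two-sided)
z_β = 1.036 (for power = 0.85)
d = 0.62

n = 2 · ((1.960 + 1.036) / 0.62)²
n = 2 · (4.832)²
n ≈ 46.70
Round up to the next whole number: n = 47 per group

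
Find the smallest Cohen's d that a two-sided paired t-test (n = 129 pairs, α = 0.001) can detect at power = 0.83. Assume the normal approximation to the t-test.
d ≈ 0.37

Minimum detectable effect (paired t-test, normal approximation):
d = (z_{α/2} + z_β) / √n
d = (3.291 + 0.954) / √129
d = 4.245 / 11.358
d ≈ 0.37

By Cohen's convention (0.2 small / 0.5 medium / 0.8 large): small effect.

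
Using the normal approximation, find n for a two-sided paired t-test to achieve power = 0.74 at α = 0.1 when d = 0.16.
n = 205 pairs

Sample size formula (paired t-test, normal approximation):
n = ((z_{α/2} + z_β) / d)²

z_{α/2} = 1.645 (for α = 0.1, two-sided)
z_β = 0.643 (for power = 0.74)
d = 0.16

n = ((1.645 + 0.643) / 0.16)²
n = (14.300)²
n ≈ 204.49
Round up to the next whole number: n = 205 pairs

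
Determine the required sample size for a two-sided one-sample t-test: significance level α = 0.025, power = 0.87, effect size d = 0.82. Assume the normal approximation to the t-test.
n = 17

Sample size formula (one-sample t-test, normal approximation):
n = ((z_{α/2} + z_β) / d)²

z_{α/2} = 2.241 (for α = 0.025, two-sided)
z_β = 1.126 (for power = 0.87)
d = 0.82

n = ((2.241 + 1.126) / 0.82)²
n = (4.106)²
n ≈ 16.86
Round up to the next whole number: n = 17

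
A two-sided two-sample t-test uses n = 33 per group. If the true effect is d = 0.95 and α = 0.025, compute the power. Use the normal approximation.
Power ≈ 0.95

Power calculation (two-sample t-test, normal approximation):
z_β = d · √(n/2) - z_{α/2}
z_β = 0.95 · √(33/2) - 2.241
z_β = 0.95 · 4.062 - 2.241
z_β = 1.618

Power = Φ(z_β) = Φ(1.618) ≈ 0.947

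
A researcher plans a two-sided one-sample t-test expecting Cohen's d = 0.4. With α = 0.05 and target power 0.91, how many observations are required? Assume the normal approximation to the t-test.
n = 69

Sample size formula (one-sample t-test, normal approximation):
n = ((z_{α/2} + z_β) / d)²

z_{α/2} = 1.960 (for α = 0.05, two-sided)
z_β = 1.341 (for power = 0.91)
d = 0.4

n = ((1.960 + 1.341) / 0.4)²
n = (8.253)²
n ≈ 68.11
Round up to the next whole number: n = 69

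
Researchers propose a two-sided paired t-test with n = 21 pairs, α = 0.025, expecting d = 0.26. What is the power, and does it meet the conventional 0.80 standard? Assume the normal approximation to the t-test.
Power ≈ 0.15; the study is underpowered (power < 0.80)

Power calculation (paired t-test, normal approximation):
z_β = d · √n - z_{α/2}
z_β = 0.26 · √21 - 2.241
z_β = 0.26 · 4.583 - 2.241
z_β = -1.050

Power = Φ(z_β) = Φ(-1.050) ≈ 0.147

Effect size d = 0.26 is small by Cohen's convention (0.2/0.5/0.8).

Threshold: power ≥ 0.80 is conventionally adequate.
Power ≈ 0.15 → the study is underpowered (power < 0.80).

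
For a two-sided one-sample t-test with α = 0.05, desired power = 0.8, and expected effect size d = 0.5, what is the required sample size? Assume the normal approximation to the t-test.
n = 32

Sample size formula (one-sample t-test, normal approximation):
n = ((z_{α/2} + z_β) / d)²

z_{α/2} = 1.960 (for α = 0.05, two-sided)
z_β = 0.842 (for power = 0.8)
d = 0.5

n = ((1.960 + 0.842) / 0.5)²
n = (5.604)²
n ≈ 31.40
Round up to the next whole number: n = 32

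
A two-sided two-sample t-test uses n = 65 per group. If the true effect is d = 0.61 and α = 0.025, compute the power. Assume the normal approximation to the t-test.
Power ≈ 0.89

Power calculation (two-sample t-test, normal approximation):
z_β = d · √(n/2) - z_{α/2}
z_β = 0.61 · √(65/2) - 2.241
z_β = 0.61 · 5.701 - 2.241
z_β = 1.236

Power = Φ(z_β) = Φ(1.236) ≈ 0.892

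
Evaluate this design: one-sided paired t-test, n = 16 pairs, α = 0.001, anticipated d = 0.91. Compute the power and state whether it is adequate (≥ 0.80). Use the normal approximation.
Power ≈ 0.71; the study is underpowered (power < 0.80)

Power calculation (paired t-test, normal approximation):
z_β = d · √n - z_α
z_β = 0.91 · √16 - 3.090
z_β = 0.91 · 4.000 - 3.090
z_β = 0.550

Power = Φ(z_β) = Φ(0.550) ≈ 0.709

Effect size d = 0.91 is large by Cohen's convention (0.2/0.5/0.8).

Threshold: power ≥ 0.80 is conventionally adequate.
Power ≈ 0.71 → the study is underpowered (power < 0.80).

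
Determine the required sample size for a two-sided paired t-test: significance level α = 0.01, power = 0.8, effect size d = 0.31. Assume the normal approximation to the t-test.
n = 122 pairs

Sample size formula (paired t-test, normal approximation):
n = ((z_{α/2} + z_β) / d)²

z_{α/2} = 2.576 (for α = 0.01, two-sided)
z_β = 0.842 (for power = 0.8)
d = 0.31

n = ((2.576 + 0.842) / 0.31)²
n = (11.026)²
n ≈ 121.57
Round up to the next whole number: n = 122 pairs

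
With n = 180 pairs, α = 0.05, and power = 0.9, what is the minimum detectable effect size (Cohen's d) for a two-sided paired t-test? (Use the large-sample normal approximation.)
d ≈ 0.24

Minimum detectable effect (paired t-test, normal approximation):
d = (z_{α/2} + z_β) / √n
d = (1.960 + 1.282) / √180
d = 3.242 / 13.416
d ≈ 0.24

By Cohen's convention (0.2 small / 0.5 medium / 0.8 large): small effect.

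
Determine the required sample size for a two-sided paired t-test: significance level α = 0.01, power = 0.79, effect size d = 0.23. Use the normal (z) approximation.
n = 217 pairs

Sample size formula (paired t-test, normal approximation):
n = ((z_{α/2} + z_β) / d)²

z_{α/2} = 2.576 (for α = 0.01, two-sided)
z_β = 0.806 (for power = 0.79)
d = 0.23

n = ((2.576 + 0.806) / 0.23)²
n = (14.704)²
n ≈ 216.21
Round up to the next whole number: n = 217 pairs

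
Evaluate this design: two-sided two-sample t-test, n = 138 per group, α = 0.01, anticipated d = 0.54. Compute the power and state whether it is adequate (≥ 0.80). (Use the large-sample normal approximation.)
Power ≈ 0.97; the study is adequately powered (power ≥ 0.80)

Power calculation (two-sample t-test, normal approximation):
z_β = d · √(n/2) - z_{α/2}
z_β = 0.54 · √(138/2) - 2.576
z_β = 0.54 · 8.307 - 2.576
z_β = 1.910

Power = Φ(z_β) = Φ(1.910) ≈ 0.972

Effect size d = 0.54 is medium by Cohen's convention (0.2/0.5/0.8).

Threshold: power ≥ 0.80 is conventionally adequate.
Power ≈ 0.97 → the study is adequately powered (power ≥ 0.80).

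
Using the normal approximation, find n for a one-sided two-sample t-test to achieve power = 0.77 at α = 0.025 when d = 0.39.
n = 96 per group

Sample size formula (two-sample t-test, normal approximation):
n = 2 · ((z_α + z_β) / d)²

z_α = 1.960 (for α = 0.025, one-sided)
z_β = 0.739 (for power = 0.77)
d = 0.39

n = 2 · ((1.960 + 0.739) / 0.39)²
n = 2 · (6.921)²
n ≈ 95.80
Round up to the next whole number: n = 96 per group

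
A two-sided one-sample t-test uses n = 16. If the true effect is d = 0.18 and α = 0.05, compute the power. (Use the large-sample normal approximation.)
Power ≈ 0.11

Power calculation (one-sample t-test, normal approximation):
z_β = d · √n - z_{α/2}
z_β = 0.18 · √16 - 1.960
z_β = 0.18 · 4.000 - 1.960
z_β = -1.240

Power = Φ(z_β) = Φ(-1.240) ≈ 0.107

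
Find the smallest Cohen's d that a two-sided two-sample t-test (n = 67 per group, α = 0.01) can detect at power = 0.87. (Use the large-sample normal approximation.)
d ≈ 0.64

Minimum detectable effect (two-sample t-test, normal approximation):
d = (z_{α/2} + z_β) / √(n/2)
d = (2.576 + 1.126) / √(67/2)
d = 3.702 / 5.788
d ≈ 0.64

By Cohen's convention (0.2 small / 0.5 medium / 0.8 large): medium effect.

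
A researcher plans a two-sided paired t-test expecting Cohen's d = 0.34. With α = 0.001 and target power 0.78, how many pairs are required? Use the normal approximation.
n = 143 pairs

Sample size formula (paired t-test, normal approximation):
n = ((z_{α/2} + z_β) / d)²

z_{α/2} = 3.291 (for α = 0.001, two-sided)
z_β = 0.772 (for power = 0.78)
d = 0.34

n = ((3.291 + 0.772) / 0.34)²
n = (11.950)²
n ≈ 142.80
Round up to the next whole number: n = 143 pairs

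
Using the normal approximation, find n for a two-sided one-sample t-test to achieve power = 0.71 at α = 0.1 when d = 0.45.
n = 24

Sample size formula (one-sample t-test, normal approximation):
n = ((z_{α/2} + z_β) / d)²

z_{α/2} = 1.645 (for α = 0.1, two-sided)
z_β = 0.553 (for power = 0.71)
d = 0.45

n = ((1.645 + 0.553) / 0.45)²
n = (4.884)²
n ≈ 23.85
Round up to the next whole number: n = 24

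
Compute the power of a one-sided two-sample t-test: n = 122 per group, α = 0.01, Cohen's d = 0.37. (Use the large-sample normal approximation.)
Power ≈ 0.71

Power calculation (two-sample t-test, normal approximation):
z_β = d · √(n/2) - z_α
z_β = 0.37 · √(122/2) - 2.326
z_β = 0.37 · 7.810 - 2.326
z_β = 0.563

Power = Φ(z_β) = Φ(0.563) ≈ 0.713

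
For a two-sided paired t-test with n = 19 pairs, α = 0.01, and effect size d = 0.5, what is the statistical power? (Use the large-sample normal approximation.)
Power ≈ 0.35

Power calculation (paired t-test, normal approximation):
z_β = d · √n - z_{α/2}
z_β = 0.5 · √19 - 2.576
z_β = 0.5 · 4.359 - 2.576
z_β = -0.396

Power = Φ(z_β) = Φ(-0.396) ≈ 0.346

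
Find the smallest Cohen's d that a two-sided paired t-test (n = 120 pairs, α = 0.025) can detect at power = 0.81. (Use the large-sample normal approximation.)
d ≈ 0.28

Minimum detectable effect (paired t-test, normal approximation):
d = (z_{α/2} + z_β) / √n
d = (2.241 + 0.878) / √120
d = 3.119 / 10.954
d ≈ 0.28

By Cohen's convention (0.2 small / 0.5 medium / 0.8 large): small effect.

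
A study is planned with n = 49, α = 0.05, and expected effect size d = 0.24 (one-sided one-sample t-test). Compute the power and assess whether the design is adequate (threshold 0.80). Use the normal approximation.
Power ≈ 0.51; the study is underpowered (power < 0.80)

Power calculation (one-sample t-test, normal approximation):
z_β = d · √n - z_α
z_β = 0.24 · √49 - 1.645
z_β = 0.24 · 7.000 - 1.645
z_β = 0.035

Power = Φ(z_β) = Φ(0.035) ≈ 0.514

Effect size d = 0.24 is small by Cohen's convention (0.2/0.5/0.8).

Threshold: power ≥ 0.80 is conventionally adequate.
Power ≈ 0.51 → the study is underpowered (power < 0.80).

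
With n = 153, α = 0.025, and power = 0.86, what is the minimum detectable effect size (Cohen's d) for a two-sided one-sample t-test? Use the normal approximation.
d ≈ 0.27

Minimum detectable effect (one-sample t-test, normal approximation):
d = (z_{α/2} + z_β) / √n
d = (2.241 + 1.080) / √153
d = 3.322 / 12.369
d ≈ 0.27

By Cohen's convention (0.2 small / 0.5 medium / 0.8 large): small effect.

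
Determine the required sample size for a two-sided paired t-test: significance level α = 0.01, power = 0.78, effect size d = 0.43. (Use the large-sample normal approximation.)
n = 61 pairs

Sample size formula (paired t-test, normal approximation):
n = ((z_{α/2} + z_β) / d)²

z_{α/2} = 2.576 (for α = 0.01, two-sided)
z_β = 0.772 (for power = 0.78)
d = 0.43

n = ((2.576 + 0.772) / 0.43)²
n = (7.786)²
n ≈ 60.62
Round up to the next whole number: n = 61 pairs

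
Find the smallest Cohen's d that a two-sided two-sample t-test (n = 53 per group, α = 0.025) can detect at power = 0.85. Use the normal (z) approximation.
d ≈ 0.64

Minimum detectable effect (two-sample t-test, normal approximation):
d = (z_{α/2} + z_β) / √(n/2)
d = (2.241 + 1.036) / √(53/2)
d = 3.278 / 5.148
d ≈ 0.64

By Cohen's convention (0.2 small / 0.5 medium / 0.8 large): medium effect.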